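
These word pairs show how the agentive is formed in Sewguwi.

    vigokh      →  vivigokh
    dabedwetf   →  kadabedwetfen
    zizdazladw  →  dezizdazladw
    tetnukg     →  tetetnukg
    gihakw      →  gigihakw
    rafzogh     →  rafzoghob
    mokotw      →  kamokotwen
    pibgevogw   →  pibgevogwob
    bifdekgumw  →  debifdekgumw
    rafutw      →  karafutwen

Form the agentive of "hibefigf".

mokotw and pibgevogw both end in -w yet inflect differently (kamokotwen, pibgevogwob), so the final letter is not what conditions the rule; the second-to-last letter is.
"hibefigf" has second-to-last letter 'g'. The stems whose second-to-last letter is 'g' (pibgevogw → pibgevogwob, rafzogh → rafzoghob) add -ob.
So hibefigf → hibefigfob.

hibefigfob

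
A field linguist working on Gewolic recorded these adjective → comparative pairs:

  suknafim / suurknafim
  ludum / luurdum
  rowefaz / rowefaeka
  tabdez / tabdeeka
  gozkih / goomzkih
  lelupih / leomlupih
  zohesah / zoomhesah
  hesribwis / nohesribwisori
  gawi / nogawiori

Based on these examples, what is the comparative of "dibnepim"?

"dibnepim" ends in -m. The stems ending in -m (suknafim → suurknafim, ludum → luurdum) insert -ur- after the first vowel.
The other patterns: stems ending in -z drop the final letter and add -eka; stems ending in -h insert -om- after the first vowel; stems ending in -i or -s add no- … -ori around the stem.
So dibnepim → diurbnepim.

diurbnepim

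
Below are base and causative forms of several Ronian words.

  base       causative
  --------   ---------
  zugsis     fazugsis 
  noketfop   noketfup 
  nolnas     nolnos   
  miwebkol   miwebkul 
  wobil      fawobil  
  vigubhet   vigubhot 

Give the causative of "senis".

"senis" has last vowel 'i'. The stems whose last vowel is 'i' (zugsis → fazugsis, wobil → fawobil) add the prefix fa-.
The other patterns: stems whose last vowel is 'o' change the last vowel to 'u'; stems whose last vowel is 'a' or 'e' change the last vowel to 'o'.
So senis → fasenis.

fasenis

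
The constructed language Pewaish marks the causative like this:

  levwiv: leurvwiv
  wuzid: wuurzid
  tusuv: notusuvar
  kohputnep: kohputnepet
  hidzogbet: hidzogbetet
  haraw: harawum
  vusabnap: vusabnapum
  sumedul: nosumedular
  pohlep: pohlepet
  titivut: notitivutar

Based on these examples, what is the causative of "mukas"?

mukasum

hidzogbet and titivut both end in -t yet inflect differently (hidzogbetet, notitivutar), so the final letter is not what conditions the rule; the last vowel is.
"mukas" has last vowel 'a'. The stems whose last vowel is 'a' (vusabnap → vusabnapum, haraw → harawum) add -um.
The other patterns: stems whose last vowel is 'e' add -et; stems whose last vowel is 'u' add no- … -ar around the stem; stems whose last vowel is 'i' insert -ur- after the first vowel.
So mukas → mukasum.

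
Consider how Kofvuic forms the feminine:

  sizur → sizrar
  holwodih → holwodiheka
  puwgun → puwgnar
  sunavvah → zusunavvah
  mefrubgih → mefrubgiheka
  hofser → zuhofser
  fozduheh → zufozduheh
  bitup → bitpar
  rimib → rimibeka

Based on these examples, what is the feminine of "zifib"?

zifibeka

"zifib" has last vowel 'i'. The stems whose last vowel is 'i' (rimib → rimibeka, mefrubgih → mefrubgiheka, holwodih → holwodiheka) add -eka.
The other patterns: stems whose last vowel is 'u' delete the last vowel and add -ar; stems whose last vowel is 'a' or 'e' add the prefix zu-.
So zifib → zifibeka.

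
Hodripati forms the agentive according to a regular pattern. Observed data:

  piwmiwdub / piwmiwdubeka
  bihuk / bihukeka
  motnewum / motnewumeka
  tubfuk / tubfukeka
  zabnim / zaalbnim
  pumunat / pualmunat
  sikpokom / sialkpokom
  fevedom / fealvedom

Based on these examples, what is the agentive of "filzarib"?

fiallzarib

motnewum and zabnim both end in -m yet inflect differently (motnewumeka, zaalbnim), so the final letter is not what conditions the rule; the last vowel is.
"filzarib" has last vowel 'i'. The one such stem in the data (zabnim → zaalbnim) inserts -al- after the first vowel (as do pumunat, sikpokom), so the same rule applies.
The other pattern: stems whose last vowel is 'u' add -eka.
So filzarib → fiallzarib.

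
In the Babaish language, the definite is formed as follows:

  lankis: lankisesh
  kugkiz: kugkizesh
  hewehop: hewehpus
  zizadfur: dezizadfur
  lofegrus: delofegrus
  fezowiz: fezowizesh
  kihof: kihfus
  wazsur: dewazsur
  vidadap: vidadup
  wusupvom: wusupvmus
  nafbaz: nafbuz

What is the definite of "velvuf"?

"velvuf" has last vowel 'u'. The stems whose last vowel is 'u' (lofegrus → delofegrus, zizadfur → dezizadfur, wazsur → dewazsur) add the prefix de-.
The other patterns: stems whose last vowel is 'i' add -esh; stems whose last vowel is 'o' delete the last vowel and add -us; stems whose last vowel is 'a' change the last vowel to 'u'.
So velvuf → develvuf.

develvuf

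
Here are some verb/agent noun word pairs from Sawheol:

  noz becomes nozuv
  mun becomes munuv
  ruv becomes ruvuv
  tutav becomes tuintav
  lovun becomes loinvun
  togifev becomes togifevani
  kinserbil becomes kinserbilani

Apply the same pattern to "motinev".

motinevani

"motinev" has 3 vowels. The stems with 3 vowels (togifev → togifevani, kinserbil → kinserbilani) add -ani.
So motinev → motinevani.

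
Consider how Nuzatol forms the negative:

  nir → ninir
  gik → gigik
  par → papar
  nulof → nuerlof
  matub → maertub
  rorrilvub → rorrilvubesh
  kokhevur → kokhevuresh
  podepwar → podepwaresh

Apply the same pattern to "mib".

matub and rorrilvub both end in -b yet inflect differently (maertub, rorrilvubesh), so the final letter is not what conditions the rule; the number of vowels is.
"mib" has 1 vowel. The stems with 1 vowel (nir → ninir, gik → gigik, par → papar) repeat the first consonant+vowel as a prefix.
So mib → mimib.

mimib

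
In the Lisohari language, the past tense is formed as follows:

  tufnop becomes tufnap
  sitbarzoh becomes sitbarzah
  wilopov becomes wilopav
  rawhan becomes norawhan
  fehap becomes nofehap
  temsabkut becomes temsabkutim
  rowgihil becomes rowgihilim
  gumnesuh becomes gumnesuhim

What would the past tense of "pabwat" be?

nopabwat

tufnop and fehap both end in -p yet inflect differently (tufnap, nofehap), so the final letter is not what conditions the rule; the last vowel is.
"pabwat" has last vowel 'a'. The stems whose last vowel is 'a' (rawhan → norawhan, fehap → nofehap) add the prefix no-.
The other patterns: stems whose last vowel is 'o' change the last vowel to 'a'; stems whose last vowel is 'i' or 'u' add -im.
So pabwat → nopabwat.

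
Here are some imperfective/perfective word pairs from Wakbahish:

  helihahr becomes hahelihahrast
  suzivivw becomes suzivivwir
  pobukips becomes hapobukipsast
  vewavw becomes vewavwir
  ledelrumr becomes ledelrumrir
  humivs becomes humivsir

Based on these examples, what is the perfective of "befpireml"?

befpiremlir

"befpireml" has second-to-last letter 'm'. The one such stem in the data (ledelrumr → ledelrumrir) adds -ir, so the same rule applies.
So befpireml → befpiremlir.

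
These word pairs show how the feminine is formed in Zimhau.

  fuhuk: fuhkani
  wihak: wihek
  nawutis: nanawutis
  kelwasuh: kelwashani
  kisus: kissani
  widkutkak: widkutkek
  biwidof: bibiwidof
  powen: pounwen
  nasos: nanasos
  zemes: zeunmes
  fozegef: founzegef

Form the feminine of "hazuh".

hazhani

nawutis and kisus both end in -s yet inflect differently (nanawutis, kissani), so the final letter is not what conditions the rule; the last vowel is.
"hazuh" has last vowel 'u'. The stems whose last vowel is 'u' (kelwasuh → kelwashani, fuhuk → fuhkani, kisus → kissani) delete the last vowel and add -ani.
The other patterns: stems whose last vowel is 'i' or 'o' repeat the first consonant+vowel as a prefix; stems whose last vowel is 'e' insert -un- after the first vowel; stems whose last vowel is 'a' change the last vowel to 'e'.
So hazuh → hazhani.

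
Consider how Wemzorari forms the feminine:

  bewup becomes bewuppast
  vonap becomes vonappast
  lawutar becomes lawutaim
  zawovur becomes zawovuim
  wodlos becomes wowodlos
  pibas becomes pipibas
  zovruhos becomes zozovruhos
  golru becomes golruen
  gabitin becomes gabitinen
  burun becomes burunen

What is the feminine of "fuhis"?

fufuhis

vonap and lawutar both have last vowel 'a' yet inflect differently (vonappast, lawutaim), so the last vowel is not what conditions the rule; the final letter is.
"fuhis" ends in -s. The stems ending in -s (wodlos → wowodlos, pibas → pipibas, zovruhos → zozovruhos) repeat the first consonant+vowel as a prefix.
So fuhis → fufuhis.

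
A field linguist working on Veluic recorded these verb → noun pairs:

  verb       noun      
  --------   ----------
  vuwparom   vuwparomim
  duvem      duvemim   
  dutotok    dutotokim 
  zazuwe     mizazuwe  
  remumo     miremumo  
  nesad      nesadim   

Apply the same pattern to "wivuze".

miwivuze

zazuwe and duvem both have last vowel 'e' yet inflect differently (mizazuwe, duvemim), so the last vowel is not what conditions the rule; whether the stem ends in a vowel or a consonant is.
"wivuze" ends in a vowel. The stems ending in a vowel (zazuwe → mizazuwe, remumo → miremumo) add the prefix mi-.
The other pattern: stems ending in a consonant add -im.
So wivuze → miwivuze.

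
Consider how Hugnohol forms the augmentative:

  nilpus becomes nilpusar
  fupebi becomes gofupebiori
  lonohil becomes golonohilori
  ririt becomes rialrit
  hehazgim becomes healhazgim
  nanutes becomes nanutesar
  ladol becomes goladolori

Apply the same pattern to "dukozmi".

hehazgim and lonohil both have last vowel 'i' yet inflect differently (healhazgim, golonohilori), so the last vowel is not what conditions the rule; the final letter is.
"dukozmi" ends in -i. The one such stem in the data (fupebi → gofupebiori) adds go- … -ori around the stem, so the same rule applies.
The other patterns: stems ending in -m or -t insert -al- after the first vowel; stems ending in -s add -ar.
So dukozmi → godukozmiori.

godukozmiori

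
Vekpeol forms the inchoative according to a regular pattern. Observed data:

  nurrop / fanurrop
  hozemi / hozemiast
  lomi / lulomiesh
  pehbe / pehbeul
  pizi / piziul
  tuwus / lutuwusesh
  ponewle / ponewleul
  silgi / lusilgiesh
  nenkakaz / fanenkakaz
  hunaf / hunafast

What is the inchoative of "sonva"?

pizi and hozemi both end in -i yet inflect differently (piziul, hozemiast), so the final letter is not what conditions the rule; the first letter is.
"sonva" begins with s-. The one such stem in the data (silgi → lusilgiesh) adds lu- … -esh around the stem, so the same rule applies.
The other patterns: stems beginning with p- add -ul; stems beginning with n- add the prefix fa-; stems beginning with h- add -ast.
So sonva → lusonvaesh.

lusonvaesh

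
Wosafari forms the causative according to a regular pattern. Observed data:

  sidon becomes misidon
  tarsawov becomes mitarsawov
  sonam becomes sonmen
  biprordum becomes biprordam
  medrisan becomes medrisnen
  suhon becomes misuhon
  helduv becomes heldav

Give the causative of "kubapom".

sonam and biprordum both end in -m yet inflect differently (sonmen, biprordam), so the final letter is not what conditions the rule; the last vowel is.
"kubapom" has last vowel 'o'. The stems whose last vowel is 'o' (suhon → misuhon, tarsawov → mitarsawov, sidon → misidon) add the prefix mi-.
The other patterns: stems whose last vowel is 'a' delete the last vowel and add -en; stems whose last vowel is 'u' change the last vowel to 'a'.
So kubapom → mikubapom.

mikubapom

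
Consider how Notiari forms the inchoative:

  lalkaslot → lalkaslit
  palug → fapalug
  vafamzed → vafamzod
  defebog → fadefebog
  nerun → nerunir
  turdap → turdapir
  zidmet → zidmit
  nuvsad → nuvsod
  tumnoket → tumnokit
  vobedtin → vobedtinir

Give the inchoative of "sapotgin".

sapotginir

"sapotgin" ends in -n. The stems ending in -n (vobedtin → vobedtinir, nerun → nerunir) add -ir.
The other patterns: stems ending in -t change the last vowel to 'i'; stems ending in -d change the last vowel to 'o'; stems ending in -g add the prefix fa-.
So sapotgin → sapotginir.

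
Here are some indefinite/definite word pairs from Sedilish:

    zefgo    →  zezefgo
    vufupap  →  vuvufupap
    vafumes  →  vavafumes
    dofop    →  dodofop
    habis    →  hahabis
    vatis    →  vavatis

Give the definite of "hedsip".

Every pair shown (zefgo → zezefgo, vufupap → vuvufupap, vafumes → vavafumes, …) follows the same rule: repeat the first consonant+vowel as a prefix.
So hedsip → hehedsip.

hehedsip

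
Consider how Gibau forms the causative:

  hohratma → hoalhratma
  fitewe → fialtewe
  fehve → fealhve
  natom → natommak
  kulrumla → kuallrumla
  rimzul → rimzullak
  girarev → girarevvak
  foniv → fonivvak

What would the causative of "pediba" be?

pealdiba

fitewe and girarev both have last vowel 'e' yet inflect differently (fialtewe, girarevvak), so the last vowel is not what conditions the rule; whether the stem ends in a vowel or a consonant is.
"pediba" ends in a vowel. The stems ending in a vowel (kulrumla → kuallrumla, fitewe → fialtewe, fehve → fealhve) insert -al- after the first vowel.
So pediba → pealdiba.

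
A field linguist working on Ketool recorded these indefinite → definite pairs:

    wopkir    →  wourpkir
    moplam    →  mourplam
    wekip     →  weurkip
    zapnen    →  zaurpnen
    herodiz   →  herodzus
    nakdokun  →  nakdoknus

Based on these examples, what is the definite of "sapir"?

saurpir

zapnen and nakdokun both end in -n yet inflect differently (zaurpnen, nakdoknus), so the final letter is not what conditions the rule; the number of vowels is.
"sapir" has 2 vowels. The stems with 2 vowels (wopkir → wourpkir, moplam → mourplam, wekip → weurkip) insert -ur- after the first vowel.
The other pattern: stems with 3 vowels delete the last vowel and add -us.
So sapir → saurpir.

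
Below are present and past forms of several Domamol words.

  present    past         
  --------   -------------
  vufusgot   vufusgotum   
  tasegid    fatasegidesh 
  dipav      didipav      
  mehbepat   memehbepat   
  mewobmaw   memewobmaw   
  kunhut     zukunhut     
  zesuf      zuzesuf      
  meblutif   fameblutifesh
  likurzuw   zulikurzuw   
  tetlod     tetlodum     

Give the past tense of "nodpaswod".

tetlod and tasegid both end in -d yet inflect differently (tetlodum, fatasegidesh), so the final letter is not what conditions the rule; the last vowel is.
"nodpaswod" has last vowel 'o'. The stems whose last vowel is 'o' (tetlod → tetlodum, vufusgot → vufusgotum) add -um.
The other patterns: stems whose last vowel is 'i' add fa- … -esh around the stem; stems whose last vowel is 'u' add the prefix zu-; stems whose last vowel is 'a' repeat the first consonant+vowel as a prefix.
So nodpaswod → nodpaswodum.

nodpaswodum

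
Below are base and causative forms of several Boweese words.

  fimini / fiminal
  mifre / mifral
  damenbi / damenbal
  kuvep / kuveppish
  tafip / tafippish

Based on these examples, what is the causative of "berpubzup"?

"berpubzup" ends in a consonant. The stems ending in a consonant (tafip → tafippish, kuvep → kuveppish) double the final consonant and add -ish.
So berpubzup → berpubzuppish.

berpubzuppish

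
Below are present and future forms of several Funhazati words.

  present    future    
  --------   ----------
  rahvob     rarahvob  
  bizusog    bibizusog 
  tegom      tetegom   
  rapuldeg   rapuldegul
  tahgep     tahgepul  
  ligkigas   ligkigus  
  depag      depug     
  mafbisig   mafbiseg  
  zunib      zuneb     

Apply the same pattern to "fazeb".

bizusog and rapuldeg both end in -g yet inflect differently (bibizusog, rapuldegul), so the final letter is not what conditions the rule; the last vowel is.
"fazeb" has last vowel 'e'. The stems whose last vowel is 'e' (rapuldeg → rapuldegul, tahgep → tahgepul) add -ul.
The other patterns: stems whose last vowel is 'o' repeat the first consonant+vowel as a prefix; stems whose last vowel is 'a' change the last vowel to 'u'; stems whose last vowel is 'i' change the last vowel to 'e'.
So fazeb → fazebul.

fazebul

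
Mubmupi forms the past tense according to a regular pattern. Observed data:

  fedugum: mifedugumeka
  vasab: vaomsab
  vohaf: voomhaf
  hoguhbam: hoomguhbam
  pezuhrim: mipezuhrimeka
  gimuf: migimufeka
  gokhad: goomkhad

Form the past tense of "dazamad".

daomzamad

vohaf and gimuf both end in -f yet inflect differently (voomhaf, migimufeka), so the final letter is not what conditions the rule; the last vowel is.
"dazamad" has last vowel 'a'. The stems whose last vowel is 'a' (gokhad → goomkhad, vohaf → voomhaf, hoguhbam → hoomguhbam) insert -om- after the first vowel.
The other pattern: stems whose last vowel is 'i' or 'u' add mi- … -eka around the stem.
So dazamad → daomzamad.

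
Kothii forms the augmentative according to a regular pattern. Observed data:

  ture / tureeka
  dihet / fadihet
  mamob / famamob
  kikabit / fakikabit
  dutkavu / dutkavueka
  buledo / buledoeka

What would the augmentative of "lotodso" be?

buledo and mamob both have last vowel 'o' yet inflect differently (buledoeka, famamob), so the last vowel is not what conditions the rule; whether the stem ends in a vowel or a consonant is.
"lotodso" ends in a vowel. The stems ending in a vowel (buledo → buledoeka, dutkavu → dutkavueka, ture → tureeka) add -eka.
The other pattern: stems ending in a consonant add the prefix fa-.
So lotodso → lotodsoeka.

lotodsoeka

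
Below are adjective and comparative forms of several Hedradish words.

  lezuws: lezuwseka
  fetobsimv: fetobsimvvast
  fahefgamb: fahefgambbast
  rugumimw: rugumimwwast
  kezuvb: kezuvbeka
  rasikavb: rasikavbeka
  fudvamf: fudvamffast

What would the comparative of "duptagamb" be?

duptagambbast

fahefgamb and rasikavb both end in -b yet inflect differently (fahefgambbast, rasikavbeka), so the final letter is not what conditions the rule; the second-to-last letter is.
"duptagamb" has second-to-last letter 'm'. The stems whose second-to-last letter is 'm' (fudvamf → fudvamffast, fetobsimv → fetobsimvvast, rugumimw → rugumimwwast) double the final consonant and add -ast.
The other pattern: stems whose second-to-last letter is 'v' or 'w' add -eka.
So duptagamb → duptagambbast.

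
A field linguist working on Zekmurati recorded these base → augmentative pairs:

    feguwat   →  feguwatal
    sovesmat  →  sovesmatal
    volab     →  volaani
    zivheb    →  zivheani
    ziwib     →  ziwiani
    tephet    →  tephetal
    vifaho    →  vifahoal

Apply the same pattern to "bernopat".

volab and feguwat both have last vowel 'a' yet inflect differently (volaani, feguwatal), so the last vowel is not what conditions the rule; the final letter is.
"bernopat" ends in -t. The stems ending in -t (feguwat → feguwatal, sovesmat → sovesmatal, tephet → tephetal) add -al.
The other pattern: stems ending in -b drop the final letter and add -ani.
So bernopat → bernopatal.

bernopatal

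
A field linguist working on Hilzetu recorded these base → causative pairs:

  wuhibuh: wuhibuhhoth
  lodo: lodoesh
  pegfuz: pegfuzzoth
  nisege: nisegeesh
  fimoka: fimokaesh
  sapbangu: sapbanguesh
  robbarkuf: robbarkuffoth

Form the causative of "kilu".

kiluesh

sapbangu and pegfuz both have last vowel 'u' yet inflect differently (sapbanguesh, pegfuzzoth), so the last vowel is not what conditions the rule; whether the stem ends in a vowel or a consonant is.
"kilu" ends in a vowel. The stems ending in a vowel (nisege → nisegeesh, lodo → lodoesh, fimoka → fimokaesh) add -esh.
So kilu → kiluesh.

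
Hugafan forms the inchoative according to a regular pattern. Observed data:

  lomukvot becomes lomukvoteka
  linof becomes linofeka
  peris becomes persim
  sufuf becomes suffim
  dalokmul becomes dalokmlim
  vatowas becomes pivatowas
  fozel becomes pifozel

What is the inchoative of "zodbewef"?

"zodbewef" has last vowel 'e'. The one such stem in the data (fozel → pifozel) adds the prefix pi-, so the same rule applies.
The other patterns: stems whose last vowel is 'o' add -eka; stems whose last vowel is 'i' or 'u' delete the last vowel and add -im.
So zodbewef → pizodbewef.

pizodbewef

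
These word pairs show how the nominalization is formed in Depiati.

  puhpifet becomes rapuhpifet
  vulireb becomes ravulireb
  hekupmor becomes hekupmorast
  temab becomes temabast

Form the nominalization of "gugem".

ragugem

vulireb and temab both end in -b yet inflect differently (ravulireb, temabast), so the final letter is not what conditions the rule; the last vowel is.
"gugem" has last vowel 'e'. The stems whose last vowel is 'e' (puhpifet → rapuhpifet, vulireb → ravulireb) add the prefix ra-.
The other pattern: stems whose last vowel is 'a' or 'o' add -ast.
So gugem → ragugem.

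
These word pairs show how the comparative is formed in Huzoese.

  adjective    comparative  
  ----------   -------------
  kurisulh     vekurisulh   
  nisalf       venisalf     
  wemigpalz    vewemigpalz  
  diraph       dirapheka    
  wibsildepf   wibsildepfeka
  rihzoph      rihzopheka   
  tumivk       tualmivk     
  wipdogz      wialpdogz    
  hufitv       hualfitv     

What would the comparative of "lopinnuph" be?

lopinnupheka

kurisulh and diraph both end in -h yet inflect differently (vekurisulh, dirapheka), so the final letter is not what conditions the rule; the second-to-last letter is.
"lopinnuph" has second-to-last letter 'p'. The stems whose second-to-last letter is 'p' (diraph → dirapheka, wibsildepf → wibsildepfeka, rihzoph → rihzopheka) add -eka.
So lopinnuph → lopinnupheka.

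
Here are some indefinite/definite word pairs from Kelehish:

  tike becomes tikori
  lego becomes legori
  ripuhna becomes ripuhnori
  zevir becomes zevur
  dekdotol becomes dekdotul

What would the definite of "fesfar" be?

fesfur

dekdotol and lego both have last vowel 'o' yet inflect differently (dekdotul, legori), so the last vowel is not what conditions the rule; whether the stem ends in a vowel or a consonant is.
"fesfar" ends in a consonant. The stems ending in a consonant (dekdotol → dekdotul, zevir → zevur) change the last vowel to 'u'.
So fesfar → fesfur.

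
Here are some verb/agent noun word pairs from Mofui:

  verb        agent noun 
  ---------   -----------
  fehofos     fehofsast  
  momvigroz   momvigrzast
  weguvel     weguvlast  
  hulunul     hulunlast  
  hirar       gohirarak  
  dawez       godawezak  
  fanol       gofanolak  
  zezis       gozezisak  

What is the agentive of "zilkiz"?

gozilkizak

"zilkiz" has 2 vowels. The stems with 2 vowels (hirar → gohirarak, dawez → godawezak, fanol → gofanolak) add go- … -ak around the stem.
The other pattern: stems with 3 vowels delete the last vowel and add -ast.
So zilkiz → gozilkizak.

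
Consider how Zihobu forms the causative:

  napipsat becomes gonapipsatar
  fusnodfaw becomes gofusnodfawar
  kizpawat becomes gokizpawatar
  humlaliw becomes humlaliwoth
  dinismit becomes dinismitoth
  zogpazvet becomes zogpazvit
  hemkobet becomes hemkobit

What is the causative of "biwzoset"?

fusnodfaw and humlaliw both end in -w yet inflect differently (gofusnodfawar, humlaliwoth), so the final letter is not what conditions the rule; the last vowel is.
"biwzoset" has last vowel 'e'. The stems whose last vowel is 'e' (zogpazvet → zogpazvit, hemkobet → hemkobit) change the last vowel to 'i'.
The other patterns: stems whose last vowel is 'a' add go- … -ar around the stem; stems whose last vowel is 'i' add -oth.
So biwzoset → biwzosit.

biwzosit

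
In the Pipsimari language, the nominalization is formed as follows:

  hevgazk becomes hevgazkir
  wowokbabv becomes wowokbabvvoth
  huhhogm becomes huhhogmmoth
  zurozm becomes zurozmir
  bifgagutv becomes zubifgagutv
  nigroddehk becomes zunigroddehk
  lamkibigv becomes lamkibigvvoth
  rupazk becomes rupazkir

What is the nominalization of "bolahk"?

zubolahk

huhhogm and zurozm both end in -m yet inflect differently (huhhogmmoth, zurozmir), so the final letter is not what conditions the rule; the second-to-last letter is.
"bolahk" has second-to-last letter 'h'. The one such stem in the data (nigroddehk → zunigroddehk) adds the prefix zu-, so the same rule applies.
The other patterns: stems whose second-to-last letter is 'b' or 'g' double the final consonant and add -oth; stems whose second-to-last letter is 'z' add -ir.
So bolahk → zubolahk.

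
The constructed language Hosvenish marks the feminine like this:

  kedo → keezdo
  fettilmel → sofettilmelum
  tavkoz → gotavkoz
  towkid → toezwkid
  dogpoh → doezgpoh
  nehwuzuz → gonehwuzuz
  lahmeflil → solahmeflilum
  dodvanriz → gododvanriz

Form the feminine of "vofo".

voezfo

"vofo" ends in -o. The one such stem in the data (kedo → keezdo) inserts -ez- after the first vowel (as do towkid, dogpoh), so the same rule applies.
The other patterns: stems ending in -l add so- … -um around the stem; stems ending in -z add the prefix go-.
So vofo → voezfo.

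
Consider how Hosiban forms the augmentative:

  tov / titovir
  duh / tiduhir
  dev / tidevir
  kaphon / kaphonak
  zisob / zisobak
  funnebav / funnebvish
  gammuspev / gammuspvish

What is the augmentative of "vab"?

tov and funnebav both end in -v yet inflect differently (titovir, funnebvish), so the final letter is not what conditions the rule; the number of vowels is.
"vab" has 1 vowel. The stems with 1 vowel (tov → titovir, duh → tiduhir, dev → tidevir) add ti- … -ir around the stem.
So vab → tivabir.

tivabir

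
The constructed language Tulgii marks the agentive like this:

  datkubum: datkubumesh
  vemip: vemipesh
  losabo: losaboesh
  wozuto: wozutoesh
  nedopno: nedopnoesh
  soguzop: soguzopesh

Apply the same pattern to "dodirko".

Every pair shown (datkubum → datkubumesh, vemip → vemipesh, losabo → losaboesh, …) follows the same rule: add -esh.
So dodirko → dodirkoesh.

dodirkoesh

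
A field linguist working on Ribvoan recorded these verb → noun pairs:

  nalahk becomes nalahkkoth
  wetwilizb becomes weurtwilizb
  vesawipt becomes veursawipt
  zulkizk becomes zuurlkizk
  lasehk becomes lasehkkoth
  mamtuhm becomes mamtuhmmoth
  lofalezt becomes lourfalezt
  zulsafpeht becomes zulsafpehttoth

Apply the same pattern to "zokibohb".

zulsafpeht and lofalezt both end in -t yet inflect differently (zulsafpehttoth, lourfalezt), so the final letter is not what conditions the rule; the second-to-last letter is.
"zokibohb" has second-to-last letter 'h'. The stems whose second-to-last letter is 'h' (zulsafpeht → zulsafpehttoth, lasehk → lasehkkoth, mamtuhm → mamtuhmmoth) double the final consonant and add -oth.
The other pattern: stems whose second-to-last letter is 'p' or 'z' insert -ur- after the first vowel.
So zokibohb → zokibohbboth.

zokibohbboth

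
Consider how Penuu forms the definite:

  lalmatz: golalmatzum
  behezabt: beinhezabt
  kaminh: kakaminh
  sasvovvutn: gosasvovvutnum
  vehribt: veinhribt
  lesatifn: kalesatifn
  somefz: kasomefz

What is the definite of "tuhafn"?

katuhafn

sasvovvutn and lesatifn both end in -n yet inflect differently (gosasvovvutnum, kalesatifn), so the final letter is not what conditions the rule; the second-to-last letter is.
"tuhafn" has second-to-last letter 'f'. The stems whose second-to-last letter is 'f' (lesatifn → kalesatifn, somefz → kasomefz) add the prefix ka-.
The other patterns: stems whose second-to-last letter is 't' add go- … -um around the stem; stems whose second-to-last letter is 'b' insert -in- after the first vowel.
So tuhafn → katuhafn.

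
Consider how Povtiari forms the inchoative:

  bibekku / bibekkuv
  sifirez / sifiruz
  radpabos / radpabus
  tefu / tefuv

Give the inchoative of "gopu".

gopuv

"gopu" ends in a vowel. The stems ending in a vowel (bibekku → bibekkuv, tefu → tefuv) drop the final letter and add -uv.
The other pattern: stems ending in a consonant change the last vowel to 'u'.
So gopu → gopuv.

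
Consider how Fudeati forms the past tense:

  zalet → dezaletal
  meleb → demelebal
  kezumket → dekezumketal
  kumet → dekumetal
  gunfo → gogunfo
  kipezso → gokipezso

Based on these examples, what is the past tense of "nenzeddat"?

denenzeddatal

"nenzeddat" ends in a consonant. The stems ending in a consonant (zalet → dezaletal, meleb → demelebal, kezumket → dekezumketal) add de- … -al around the stem.
The other pattern: stems ending in a vowel add the prefix go-.
So nenzeddat → denenzeddatal.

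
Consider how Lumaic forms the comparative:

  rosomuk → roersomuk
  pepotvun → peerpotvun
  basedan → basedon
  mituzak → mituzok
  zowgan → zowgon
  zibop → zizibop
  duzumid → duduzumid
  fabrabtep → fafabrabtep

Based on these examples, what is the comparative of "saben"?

pepotvun and basedan both end in -n yet inflect differently (peerpotvun, basedon), so the final letter is not what conditions the rule; the last vowel is.
"saben" has last vowel 'e'. The one such stem in the data (fabrabtep → fafabrabtep) repeats the first consonant+vowel as a prefix (as do zibop, duzumid), so the same rule applies.
So saben → sasaben.

sasaben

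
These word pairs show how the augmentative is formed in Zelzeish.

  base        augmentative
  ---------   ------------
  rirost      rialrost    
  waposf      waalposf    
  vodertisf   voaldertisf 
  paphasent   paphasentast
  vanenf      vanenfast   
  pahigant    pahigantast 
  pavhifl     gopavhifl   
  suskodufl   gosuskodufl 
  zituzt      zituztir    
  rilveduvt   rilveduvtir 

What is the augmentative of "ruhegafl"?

rirost and paphasent both end in -t yet inflect differently (rialrost, paphasentast), so the final letter is not what conditions the rule; the second-to-last letter is.
"ruhegafl" has second-to-last letter 'f'. The stems whose second-to-last letter is 'f' (pavhifl → gopavhifl, suskodufl → gosuskodufl) add the prefix go-.
The other patterns: stems whose second-to-last letter is 's' insert -al- after the first vowel; stems whose second-to-last letter is 'n' add -ast; stems whose second-to-last letter is 'v' or 'z' add -ir.
So ruhegafl → goruhegafl.

goruhegafl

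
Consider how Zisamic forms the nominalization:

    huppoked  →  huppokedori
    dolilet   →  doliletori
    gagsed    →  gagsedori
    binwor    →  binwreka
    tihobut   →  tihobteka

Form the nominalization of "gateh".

"gateh" has last vowel 'e'. The stems whose last vowel is 'e' (gagsed → gagsedori, dolilet → doliletori, huppoked → huppokedori) add -ori.
So gateh → gatehori.

gatehori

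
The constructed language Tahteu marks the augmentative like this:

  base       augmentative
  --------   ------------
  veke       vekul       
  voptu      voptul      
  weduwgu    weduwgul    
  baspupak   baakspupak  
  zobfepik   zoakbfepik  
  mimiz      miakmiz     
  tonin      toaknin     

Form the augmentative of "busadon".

"busadon" ends in a consonant. The stems ending in a consonant (baspupak → baakspupak, zobfepik → zoakbfepik, mimiz → miakmiz) insert -ak- after the first vowel.
The other pattern: stems ending in a vowel drop the final letter and add -ul.
So busadon → buaksadon.

buaksadon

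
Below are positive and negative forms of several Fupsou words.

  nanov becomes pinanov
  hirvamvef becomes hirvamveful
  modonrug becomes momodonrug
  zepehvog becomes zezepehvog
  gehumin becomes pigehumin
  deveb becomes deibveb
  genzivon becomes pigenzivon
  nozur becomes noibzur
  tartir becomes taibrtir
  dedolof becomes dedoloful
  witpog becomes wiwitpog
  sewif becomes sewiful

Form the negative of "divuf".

"divuf" ends in -f. The stems ending in -f (dedolof → dedoloful, hirvamvef → hirvamveful, sewif → sewiful) add -ul.
So divuf → divuful.

divuful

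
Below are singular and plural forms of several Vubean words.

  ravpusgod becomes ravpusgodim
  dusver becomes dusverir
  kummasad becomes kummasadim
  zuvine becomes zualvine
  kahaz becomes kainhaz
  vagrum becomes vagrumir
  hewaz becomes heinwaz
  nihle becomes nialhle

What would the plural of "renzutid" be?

renzutidim

"renzutid" ends in -d. The stems ending in -d (ravpusgod → ravpusgodim, kummasad → kummasadim) add -im.
The other patterns: stems ending in -z insert -in- after the first vowel; stems ending in -e insert -al- after the first vowel; stems ending in -m or -r add -ir.
So renzutid → renzutidim.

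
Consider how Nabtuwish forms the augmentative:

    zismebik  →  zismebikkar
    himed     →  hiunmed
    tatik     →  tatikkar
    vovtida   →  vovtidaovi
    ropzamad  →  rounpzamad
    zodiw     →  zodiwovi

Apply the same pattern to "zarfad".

tatik and zodiw both have last vowel 'i' yet inflect differently (tatikkar, zodiwovi), so the last vowel is not what conditions the rule; the final letter is.
"zarfad" ends in -d. The stems ending in -d (ropzamad → rounpzamad, himed → hiunmed) insert -un- after the first vowel.
The other patterns: stems ending in -k double the final consonant and add -ar; stems ending in -a or -w add -ovi.
So zarfad → zaunrfad.

zaunrfad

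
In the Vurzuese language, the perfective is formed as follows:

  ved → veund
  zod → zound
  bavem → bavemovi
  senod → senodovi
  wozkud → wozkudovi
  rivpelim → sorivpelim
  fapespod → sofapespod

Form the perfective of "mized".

"mized" has 2 vowels. The stems with 2 vowels (bavem → bavemovi, senod → senodovi, wozkud → wozkudovi) add -ovi.
The other patterns: stems with 1 vowel insert -un- after the first vowel; stems with 3 vowels add the prefix so-.
So mized → mizedovi.

mizedovi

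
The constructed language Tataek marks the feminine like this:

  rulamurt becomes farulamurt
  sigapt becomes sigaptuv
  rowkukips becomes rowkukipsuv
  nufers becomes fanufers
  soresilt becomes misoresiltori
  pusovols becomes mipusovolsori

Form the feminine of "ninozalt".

mininozaltori

pusovols and nufers both end in -s yet inflect differently (mipusovolsori, fanufers), so the final letter is not what conditions the rule; the second-to-last letter is.
"ninozalt" has second-to-last letter 'l'. The stems whose second-to-last letter is 'l' (pusovols → mipusovolsori, soresilt → misoresiltori) add mi- … -ori around the stem.
The other patterns: stems whose second-to-last letter is 'r' add the prefix fa-; stems whose second-to-last letter is 'p' add -uv.
So ninozalt → mininozaltori.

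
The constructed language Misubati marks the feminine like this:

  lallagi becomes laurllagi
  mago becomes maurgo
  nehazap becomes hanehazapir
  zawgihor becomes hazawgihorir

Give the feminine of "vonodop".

mago and zawgihor both have last vowel 'o' yet inflect differently (maurgo, hazawgihorir), so the last vowel is not what conditions the rule; whether the stem ends in a vowel or a consonant is.
"vonodop" ends in a consonant. The stems ending in a consonant (nehazap → hanehazapir, zawgihor → hazawgihorir) add ha- … -ir around the stem.
The other pattern: stems ending in a vowel insert -ur- after the first vowel.
So vonodop → havonodopir.

havonodopir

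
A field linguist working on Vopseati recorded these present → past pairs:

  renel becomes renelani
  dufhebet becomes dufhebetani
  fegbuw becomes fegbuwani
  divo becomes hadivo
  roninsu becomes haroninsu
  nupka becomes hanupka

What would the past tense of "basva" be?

fegbuw and roninsu both have last vowel 'u' yet inflect differently (fegbuwani, haroninsu), so the last vowel is not what conditions the rule; whether the stem ends in a vowel or a consonant is.
"basva" ends in a vowel. The stems ending in a vowel (divo → hadivo, roninsu → haroninsu, nupka → hanupka) add the prefix ha-.
The other pattern: stems ending in a consonant add -ani.
So basva → habasva.

habasva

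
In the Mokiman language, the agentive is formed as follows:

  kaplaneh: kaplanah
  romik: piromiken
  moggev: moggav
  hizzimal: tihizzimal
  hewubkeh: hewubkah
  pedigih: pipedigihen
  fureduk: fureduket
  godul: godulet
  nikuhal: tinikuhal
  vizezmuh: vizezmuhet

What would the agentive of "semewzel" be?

pedigih and kaplaneh both end in -h yet inflect differently (pipedigihen, kaplanah), so the final letter is not what conditions the rule; the last vowel is.
"semewzel" has last vowel 'e'. The stems whose last vowel is 'e' (kaplaneh → kaplanah, moggev → moggav, hewubkeh → hewubkah) change the last vowel to 'a'.
The other patterns: stems whose last vowel is 'i' add pi- … -en around the stem; stems whose last vowel is 'u' add -et; stems whose last vowel is 'a' add the prefix ti-.
So semewzel → semewzal.

semewzal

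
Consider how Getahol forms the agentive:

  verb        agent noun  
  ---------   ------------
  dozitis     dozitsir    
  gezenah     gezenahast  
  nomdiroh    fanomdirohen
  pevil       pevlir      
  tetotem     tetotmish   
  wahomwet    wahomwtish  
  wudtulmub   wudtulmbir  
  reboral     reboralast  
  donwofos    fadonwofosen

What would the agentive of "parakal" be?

parakalast

"parakal" has last vowel 'a'. The stems whose last vowel is 'a' (reboral → reboralast, gezenah → gezenahast) add -ast.
So parakal → parakalast.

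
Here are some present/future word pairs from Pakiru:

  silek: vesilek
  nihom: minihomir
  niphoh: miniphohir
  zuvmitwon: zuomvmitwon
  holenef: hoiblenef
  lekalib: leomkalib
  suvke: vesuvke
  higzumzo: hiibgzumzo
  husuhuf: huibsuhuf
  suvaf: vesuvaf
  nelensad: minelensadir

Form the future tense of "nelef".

husuhuf and suvaf both end in -f yet inflect differently (huibsuhuf, vesuvaf), so the final letter is not what conditions the rule; the first letter is.
"nelef" begins with n-. The stems beginning with n- (niphoh → miniphohir, nihom → minihomir, nelensad → minelensadir) add mi- … -ir around the stem.
So nelef → minelefir.

minelefir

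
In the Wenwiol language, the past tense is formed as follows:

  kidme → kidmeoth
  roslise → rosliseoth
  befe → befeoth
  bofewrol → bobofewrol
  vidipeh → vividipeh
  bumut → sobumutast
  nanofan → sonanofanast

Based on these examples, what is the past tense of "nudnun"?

sonudnunast

kidme and vidipeh both have last vowel 'e' yet inflect differently (kidmeoth, vividipeh), so the last vowel is not what conditions the rule; the final letter is.
"nudnun" ends in -n. The one such stem in the data (nanofan → sonanofanast) adds so- … -ast around the stem, so the same rule applies.
So nudnun → sonudnunast.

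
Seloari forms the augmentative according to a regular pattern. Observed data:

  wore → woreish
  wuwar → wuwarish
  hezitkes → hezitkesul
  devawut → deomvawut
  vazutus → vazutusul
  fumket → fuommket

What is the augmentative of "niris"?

nirisul

fumket and hezitkes both have last vowel 'e' yet inflect differently (fuommket, hezitkesul), so the last vowel is not what conditions the rule; the final letter is.
"niris" ends in -s. The stems ending in -s (hezitkes → hezitkesul, vazutus → vazutusul) add -ul.
The other patterns: stems ending in -t insert -om- after the first vowel; stems ending in -e or -r add -ish.
So niris → nirisul.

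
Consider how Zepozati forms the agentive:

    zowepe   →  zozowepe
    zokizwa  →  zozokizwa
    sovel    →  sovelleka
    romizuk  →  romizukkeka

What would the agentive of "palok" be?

"palok" ends in a consonant. The stems ending in a consonant (sovel → sovelleka, romizuk → romizukkeka) double the final consonant and add -eka.
The other pattern: stems ending in a vowel repeat the first consonant+vowel as a prefix.
So palok → palokkeka.

palokkeka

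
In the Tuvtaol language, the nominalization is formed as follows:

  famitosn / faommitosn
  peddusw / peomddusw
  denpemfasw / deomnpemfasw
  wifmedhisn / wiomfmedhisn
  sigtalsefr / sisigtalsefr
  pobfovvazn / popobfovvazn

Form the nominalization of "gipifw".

gigipifw

famitosn and pobfovvazn both end in -n yet inflect differently (faommitosn, popobfovvazn), so the final letter is not what conditions the rule; the second-to-last letter is.
"gipifw" has second-to-last letter 'f'. The one such stem in the data (sigtalsefr → sisigtalsefr) repeats the first consonant+vowel as a prefix (as does pobfovvazn), so the same rule applies.
The other pattern: stems whose second-to-last letter is 's' insert -om- after the first vowel.
So gipifw → gigipifw.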